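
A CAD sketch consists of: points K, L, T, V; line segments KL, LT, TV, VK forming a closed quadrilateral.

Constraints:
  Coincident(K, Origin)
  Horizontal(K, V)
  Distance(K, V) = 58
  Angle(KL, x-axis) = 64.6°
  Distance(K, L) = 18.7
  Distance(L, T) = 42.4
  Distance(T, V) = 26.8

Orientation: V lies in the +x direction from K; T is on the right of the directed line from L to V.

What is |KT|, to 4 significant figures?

38.90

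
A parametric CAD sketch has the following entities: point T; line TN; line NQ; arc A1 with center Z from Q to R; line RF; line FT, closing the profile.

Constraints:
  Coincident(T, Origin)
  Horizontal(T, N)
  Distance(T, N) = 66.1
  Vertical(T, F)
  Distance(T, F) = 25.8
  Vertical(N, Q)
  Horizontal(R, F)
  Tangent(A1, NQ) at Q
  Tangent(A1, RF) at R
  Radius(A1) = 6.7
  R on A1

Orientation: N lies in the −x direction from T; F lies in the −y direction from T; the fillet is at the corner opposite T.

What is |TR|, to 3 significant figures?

64.8

The virtual corner opposite T is at (-66.1, -25.8). Tangency of A1 to NQ means the radius ZQ is perpendicular to NQ and A1 meets RF tangentially, so ZR is at right angles to RF, with radius 6.7, so the center Z sits 6.7 in from both sides at Z = (-59.4, -19.1). That places the tangent points at Q = (-66.1, -19.1) on NQ and R = (-59.4, -25.8) on RF. Then |TR| = |R − T| = 64.8.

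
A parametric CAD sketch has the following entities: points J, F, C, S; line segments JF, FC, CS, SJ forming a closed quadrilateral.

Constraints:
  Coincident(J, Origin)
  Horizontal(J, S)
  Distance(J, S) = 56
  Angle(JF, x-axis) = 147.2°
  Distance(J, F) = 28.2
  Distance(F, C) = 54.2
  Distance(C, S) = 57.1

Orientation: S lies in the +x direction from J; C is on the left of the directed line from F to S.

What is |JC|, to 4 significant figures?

50.17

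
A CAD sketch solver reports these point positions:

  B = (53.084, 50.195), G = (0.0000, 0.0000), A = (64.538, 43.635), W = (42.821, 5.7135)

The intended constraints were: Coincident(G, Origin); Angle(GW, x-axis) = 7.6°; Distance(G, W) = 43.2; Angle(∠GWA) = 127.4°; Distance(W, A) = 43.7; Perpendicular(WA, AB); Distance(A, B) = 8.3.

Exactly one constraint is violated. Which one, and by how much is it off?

Distance(A, B) = 8.3 — off by 4.90.

G = (0.00, 0.00) ✓; GW at 7.600° ✓; |GW| = 43.20 ✓; ∠GWA = 127.4° ✓; |WA| = 43.70 ✓; ∠(WA, AB) = 90.00° ✓; |AB| = 13.20 ✗.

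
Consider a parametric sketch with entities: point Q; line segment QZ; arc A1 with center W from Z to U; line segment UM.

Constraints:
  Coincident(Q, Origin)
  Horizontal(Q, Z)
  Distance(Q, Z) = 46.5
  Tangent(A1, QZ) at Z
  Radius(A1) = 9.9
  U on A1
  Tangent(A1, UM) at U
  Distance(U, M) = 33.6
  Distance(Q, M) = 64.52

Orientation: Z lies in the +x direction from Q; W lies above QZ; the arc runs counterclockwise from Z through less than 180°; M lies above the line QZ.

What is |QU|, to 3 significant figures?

57.4

Checks: |WU| = 9.900 ✓; ∠(WU, UM) = 90.00° ✓; |UM| = 33.60 ✓; |QM| = 64.52 ✓.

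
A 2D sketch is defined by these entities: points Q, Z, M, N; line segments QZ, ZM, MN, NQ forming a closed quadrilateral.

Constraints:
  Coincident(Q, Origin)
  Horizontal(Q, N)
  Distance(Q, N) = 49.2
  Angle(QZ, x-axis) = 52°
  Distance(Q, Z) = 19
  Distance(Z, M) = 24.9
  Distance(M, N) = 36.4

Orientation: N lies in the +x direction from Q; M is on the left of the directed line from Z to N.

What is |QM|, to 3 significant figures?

43.7

Q is at the origin; QN is horizontal with |QN| = 49.2 and N in +x, so N = (49.2, 0). QZ runs at 52.0° with |QZ| = 19.0, so Z = (11.7, 15.0). M is determined by |ZM| = 24.9 and |MN| = 36.4 together: it lies at the intersection of circle(Z, 24.9) and circle(N, 36.4). With |ZN| = 40.4, the foot of the radical line on ZN is 11.5 from Z and the perpendicular offset is √(24.9² − 11.5²) = 22.1. Taking the left-of-ZN solution: M = (30.5, 31.3).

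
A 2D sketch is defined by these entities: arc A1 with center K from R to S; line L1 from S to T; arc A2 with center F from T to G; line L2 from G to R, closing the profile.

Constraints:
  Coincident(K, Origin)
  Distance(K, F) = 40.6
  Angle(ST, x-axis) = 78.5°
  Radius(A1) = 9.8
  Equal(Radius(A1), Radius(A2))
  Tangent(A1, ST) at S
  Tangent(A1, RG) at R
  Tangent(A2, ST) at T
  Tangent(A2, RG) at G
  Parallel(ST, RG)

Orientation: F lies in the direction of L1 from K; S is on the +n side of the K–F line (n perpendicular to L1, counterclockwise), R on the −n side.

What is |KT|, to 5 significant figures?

41.766

The slot axis is L1's direction at 78.5°, so u = (cos 78.5°, sin 78.5°) = (0.19937, 0.97992) and n = (−sin 78.5°, cos 78.5°) = (-0.97992, 0.19937). K is at the origin and F lies 40.6 along u from K, so F = 40.6·u = (8.0943, 39.785). Tangency of A1 to both parallel lines with radius 9.8 puts S and R at K ± 9.8·n: S = (-9.6033, 1.9538), R = (9.6033, -1.9538). Equal radii place T and G the same way about F: T = F + 9.8·n = (-1.5089, 41.739), G = F − 9.8·n = (17.698, 37.831). Then |KT| = |T − K| = 41.766.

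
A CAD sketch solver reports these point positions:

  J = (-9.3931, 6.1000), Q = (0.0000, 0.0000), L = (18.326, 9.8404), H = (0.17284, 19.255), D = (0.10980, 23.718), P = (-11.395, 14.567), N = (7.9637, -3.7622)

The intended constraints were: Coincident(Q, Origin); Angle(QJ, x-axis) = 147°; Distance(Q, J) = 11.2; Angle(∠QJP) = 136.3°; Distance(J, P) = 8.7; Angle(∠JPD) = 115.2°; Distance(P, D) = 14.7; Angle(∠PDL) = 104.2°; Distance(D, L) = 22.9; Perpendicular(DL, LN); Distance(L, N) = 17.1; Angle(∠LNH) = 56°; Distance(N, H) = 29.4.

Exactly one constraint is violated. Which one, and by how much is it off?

Distance(N, H) = 29.4 — off by 5.10.

Q = (0.00, 0.00) ✓; QJ at 147.0° ✓; |QJ| = 11.20 ✓; ∠QJP = 136.3° ✓; |JP| = 8.700 ✓; ∠JPD = 115.2° ✓; |PD| = 14.70 ✓; ∠PDL = 104.2° ✓; |DL| = 22.90 ✓; ∠(DL, LN) = 90.00° ✓; |LN| = 17.10 ✓; ∠LNH = 56.00° ✓; |NH| = 24.30 ✗.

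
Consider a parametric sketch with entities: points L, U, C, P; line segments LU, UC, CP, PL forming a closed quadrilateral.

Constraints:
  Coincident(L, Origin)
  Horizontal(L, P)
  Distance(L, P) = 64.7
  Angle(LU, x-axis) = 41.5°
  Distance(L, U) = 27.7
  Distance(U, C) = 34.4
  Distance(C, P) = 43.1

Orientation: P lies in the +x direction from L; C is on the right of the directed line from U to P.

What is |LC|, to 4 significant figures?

29.26

Checks: L = (0.00, 0.00) ✓; |UC| = 34.40 ✓; |CP| = 43.10 ✓.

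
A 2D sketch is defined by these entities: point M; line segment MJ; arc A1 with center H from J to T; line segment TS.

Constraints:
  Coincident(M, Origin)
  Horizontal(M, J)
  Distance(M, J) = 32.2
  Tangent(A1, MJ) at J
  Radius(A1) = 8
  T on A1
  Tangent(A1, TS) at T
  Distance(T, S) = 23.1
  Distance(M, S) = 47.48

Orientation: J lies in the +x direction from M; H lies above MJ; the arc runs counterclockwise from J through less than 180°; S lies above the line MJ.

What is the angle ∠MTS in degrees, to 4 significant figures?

90.76°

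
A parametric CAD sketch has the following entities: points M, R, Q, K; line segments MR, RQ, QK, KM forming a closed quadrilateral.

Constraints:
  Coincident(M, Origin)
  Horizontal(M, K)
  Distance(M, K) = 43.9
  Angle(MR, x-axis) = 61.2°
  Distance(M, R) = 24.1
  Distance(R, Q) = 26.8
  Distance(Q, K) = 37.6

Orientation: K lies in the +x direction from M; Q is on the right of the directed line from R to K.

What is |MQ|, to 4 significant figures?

8.466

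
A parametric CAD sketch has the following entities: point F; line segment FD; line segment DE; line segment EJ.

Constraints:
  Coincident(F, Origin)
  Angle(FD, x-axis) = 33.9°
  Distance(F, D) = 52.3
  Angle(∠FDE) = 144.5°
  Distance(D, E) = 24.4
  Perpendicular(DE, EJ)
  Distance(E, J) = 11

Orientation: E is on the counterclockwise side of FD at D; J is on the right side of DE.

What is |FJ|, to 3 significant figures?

78.7

∠FDE = 144.5°, so DE runs at 33.9° + (180° − 144.5°) = 69.4° from the x-axis; with |DE| = 24.4, E = D + 24.4·(cos 69.4°, sin 69.4°) = (52.0, 52.0). DE is perpendicular to EJ; with |EJ| = 11.0 on the right of DE, J = E + 11.0·(0.936, -0.352) = (62.3, 48.1). Then |FJ| = |J − F| = 78.7.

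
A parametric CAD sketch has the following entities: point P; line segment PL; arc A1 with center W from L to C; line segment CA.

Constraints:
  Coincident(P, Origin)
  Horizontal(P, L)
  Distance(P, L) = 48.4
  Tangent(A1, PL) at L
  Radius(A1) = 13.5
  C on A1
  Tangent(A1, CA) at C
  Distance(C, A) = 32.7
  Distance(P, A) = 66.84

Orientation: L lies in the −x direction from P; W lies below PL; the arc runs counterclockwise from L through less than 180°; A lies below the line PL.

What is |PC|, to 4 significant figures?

63.54

P is at the origin; PL is horizontal with |PL| = 48.4 and L on the −x side, so L = (-48.40, 0.000). Tangency of A1 to PL means the radius WL is perpendicular to PL, so W = L + (0, -13.5) = (-48.40, -13.50). Since WC ⟂ CA (tangency), |WA| = √(13.5² + 32.7²) = 35.38 regardless of where C sits on A1. So A lies on both circle(P, 66.84) and circle(W, 35.38); the below-PL intersection is A = (-45.70, -48.77). C is the foot of the tangent from A: C = (-60.45, -19.59).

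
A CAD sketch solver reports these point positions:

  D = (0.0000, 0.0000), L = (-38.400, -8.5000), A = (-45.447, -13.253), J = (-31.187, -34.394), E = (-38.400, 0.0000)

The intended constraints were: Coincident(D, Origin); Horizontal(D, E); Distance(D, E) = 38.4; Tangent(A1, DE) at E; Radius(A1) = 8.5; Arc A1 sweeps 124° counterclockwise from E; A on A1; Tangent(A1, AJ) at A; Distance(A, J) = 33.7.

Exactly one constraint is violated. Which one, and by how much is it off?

Distance(A, J) = 33.7 — off by 8.20.

D = (0.00, 0.00) ✓; D.y = 0.00, E.y = 0.00 ✓; |DE| = 38.40 ✓; ∠(LE, ED) = 90.00° ✓; |LE| = 8.500 ✓; bearing(L→A) − bearing(L→E) = 124.0° ✓; |LA| = 8.500 ✓; ∠(LA, AJ) = 90.00° ✓; |AJ| = 25.50 ✗.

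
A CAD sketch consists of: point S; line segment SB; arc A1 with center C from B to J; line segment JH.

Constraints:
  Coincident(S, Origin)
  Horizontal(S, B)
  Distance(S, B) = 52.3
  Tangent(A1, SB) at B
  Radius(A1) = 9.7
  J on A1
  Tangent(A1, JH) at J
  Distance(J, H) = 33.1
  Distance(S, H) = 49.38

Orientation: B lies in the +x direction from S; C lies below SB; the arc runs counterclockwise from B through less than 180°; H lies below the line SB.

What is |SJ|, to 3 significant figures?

43.6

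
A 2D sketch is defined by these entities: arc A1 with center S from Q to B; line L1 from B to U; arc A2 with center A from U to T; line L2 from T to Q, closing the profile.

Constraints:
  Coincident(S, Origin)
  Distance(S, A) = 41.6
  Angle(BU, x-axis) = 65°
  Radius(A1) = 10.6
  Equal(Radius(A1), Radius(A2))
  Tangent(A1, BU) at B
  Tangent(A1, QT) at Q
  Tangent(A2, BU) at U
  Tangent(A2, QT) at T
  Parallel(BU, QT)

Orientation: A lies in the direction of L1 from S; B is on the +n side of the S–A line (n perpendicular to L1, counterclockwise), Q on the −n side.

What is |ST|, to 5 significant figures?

42.929

Tangency of A1 to both parallel lines with radius 10.6 puts B and Q at S ± 10.6·n: B = (-9.6069, 4.4798), Q = (9.6069, -4.4798). Equal radii place U and T the same way about A: U = A + 10.6·n = (7.9741, 42.182), T = A − 10.6·n = (27.188, 33.223). Then |ST| = |T − S| = 42.929.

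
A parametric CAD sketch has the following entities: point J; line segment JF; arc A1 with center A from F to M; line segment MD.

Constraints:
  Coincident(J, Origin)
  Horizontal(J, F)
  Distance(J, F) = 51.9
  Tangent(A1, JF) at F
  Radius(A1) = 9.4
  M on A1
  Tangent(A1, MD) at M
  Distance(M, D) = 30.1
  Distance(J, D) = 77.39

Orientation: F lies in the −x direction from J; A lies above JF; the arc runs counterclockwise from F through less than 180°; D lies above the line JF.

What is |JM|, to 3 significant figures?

48.6

Checks: |JF| = 51.90 ✓; |AM| = 9.400 ✓; ∠(AM, MD) = 90.00° ✓; |MD| = 30.10 ✓; |JD| = 77.39 ✓.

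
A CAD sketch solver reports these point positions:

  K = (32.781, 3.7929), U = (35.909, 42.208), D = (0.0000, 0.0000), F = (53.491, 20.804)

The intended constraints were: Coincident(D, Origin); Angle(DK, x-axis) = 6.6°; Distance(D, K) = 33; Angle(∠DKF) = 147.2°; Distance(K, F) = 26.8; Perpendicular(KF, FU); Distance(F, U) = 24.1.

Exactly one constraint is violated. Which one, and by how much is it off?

Distance(F, U) = 24.1 — off by 3.60.

D = (0.00, 0.00) ✓; DK at 6.600° ✓; |DK| = 33.00 ✓; ∠DKF = 147.2° ✓; |KF| = 26.80 ✓; ∠(KF, FU) = 90.00° ✓; |FU| = 27.70 ✗.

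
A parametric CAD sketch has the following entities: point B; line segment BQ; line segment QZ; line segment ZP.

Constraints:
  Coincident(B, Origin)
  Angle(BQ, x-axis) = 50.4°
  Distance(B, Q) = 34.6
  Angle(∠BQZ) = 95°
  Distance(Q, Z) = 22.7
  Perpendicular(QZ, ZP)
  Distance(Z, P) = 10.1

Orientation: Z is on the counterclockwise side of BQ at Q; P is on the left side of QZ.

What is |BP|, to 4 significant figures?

35.43

B is at the origin; BQ runs at 50.4° with length 34.6, so Q = 34.6·(cos 50.4°, sin 50.4°) = (22.05, 26.66). ∠BQZ = 95.0°, so QZ runs at 50.4° + (180° − 95.0°) = 135.4° from the x-axis; with |QZ| = 22.7, Z = Q + 22.7·(cos 135.4°, sin 135.4°) = (5.892, 42.60). QZ ⟂ ZP; with |ZP| = 10.1 on the left of QZ, P = Z + 10.1·(-0.7022, -0.7120) = (-1.200, 35.41). Then |BP| = |P − B| = 35.43.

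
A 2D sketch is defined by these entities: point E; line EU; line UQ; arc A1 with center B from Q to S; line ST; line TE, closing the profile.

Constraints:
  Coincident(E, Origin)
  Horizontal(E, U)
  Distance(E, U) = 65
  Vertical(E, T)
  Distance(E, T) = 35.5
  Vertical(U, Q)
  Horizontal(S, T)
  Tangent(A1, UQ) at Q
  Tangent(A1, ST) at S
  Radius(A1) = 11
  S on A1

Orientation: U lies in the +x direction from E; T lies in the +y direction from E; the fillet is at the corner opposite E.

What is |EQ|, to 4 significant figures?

69.46

The virtual corner opposite E is at (65.00, 35.50). Tangency of A1 to UQ means the radius BQ is perpendicular to UQ and since A1 is tangent to ST there, BS ⟂ ST, with radius 11.0, so the center B sits 11.0 in from both sides at B = (54.00, 24.50). That places the tangent points at Q = (65.00, 24.50) on UQ and S = (54.00, 35.50) on ST. Then |EQ| = |Q − E| = 69.46.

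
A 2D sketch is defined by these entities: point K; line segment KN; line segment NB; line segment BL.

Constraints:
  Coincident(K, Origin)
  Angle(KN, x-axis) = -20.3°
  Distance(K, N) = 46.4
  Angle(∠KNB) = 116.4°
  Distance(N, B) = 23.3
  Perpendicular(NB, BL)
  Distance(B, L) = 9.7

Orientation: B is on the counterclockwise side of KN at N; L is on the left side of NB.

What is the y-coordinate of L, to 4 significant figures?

6.941

K is at the origin; KN runs at -20.3° with length 46.4, so N = 46.4·(cos -20.3°, sin -20.3°) = (43.52, -16.10). ∠KNB = 116.4°, so NB runs at -20.3° + (180° − 116.4°) = 43.30° from the x-axis; with |NB| = 23.3, B = N + 23.3·(cos 43.30°, sin 43.30°) = (60.48, -0.1182). NB ⟂ BL; with |BL| = 9.7 on the left of NB, L = B + 9.7·(-0.6858, 0.7278) = (53.82, 6.941). So L.y = 6.941.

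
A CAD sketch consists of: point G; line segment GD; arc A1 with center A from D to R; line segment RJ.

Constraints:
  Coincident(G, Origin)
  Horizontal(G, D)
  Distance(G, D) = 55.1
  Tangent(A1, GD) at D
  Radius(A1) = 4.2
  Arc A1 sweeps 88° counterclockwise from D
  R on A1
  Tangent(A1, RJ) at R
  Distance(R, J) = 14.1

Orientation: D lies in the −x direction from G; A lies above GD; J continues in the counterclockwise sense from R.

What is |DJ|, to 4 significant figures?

18.74

G is at the origin; G and D share the same y with |GD| = 55.1 and D on the −x side, so D = (-55.10, 0.000). Tangency of A1 to GD means the radius AD is perpendicular to GD, so A = D + (0, 4.2) = (-55.10, 4.200). On A1, D sits at bearing -90° from A; an 88° counterclockwise sweep puts R at bearing -2°, so R = A + 4.2·(cos -2°, sin -2°) = (-50.90, 4.053). The tangent condition forces AR to be normal to RJ, so RJ runs along (−sin -2°, cos -2°); with |RJ| = 14.1, J = (-50.41, 18.14). Then |DJ| = |J − D| = 18.74.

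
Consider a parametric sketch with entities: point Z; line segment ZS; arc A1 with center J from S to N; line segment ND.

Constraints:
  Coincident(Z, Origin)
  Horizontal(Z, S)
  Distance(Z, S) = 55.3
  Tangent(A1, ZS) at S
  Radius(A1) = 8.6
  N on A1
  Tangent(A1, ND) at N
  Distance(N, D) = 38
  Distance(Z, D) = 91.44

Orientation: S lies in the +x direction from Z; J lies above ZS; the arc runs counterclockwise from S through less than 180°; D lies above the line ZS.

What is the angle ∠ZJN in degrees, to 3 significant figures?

134°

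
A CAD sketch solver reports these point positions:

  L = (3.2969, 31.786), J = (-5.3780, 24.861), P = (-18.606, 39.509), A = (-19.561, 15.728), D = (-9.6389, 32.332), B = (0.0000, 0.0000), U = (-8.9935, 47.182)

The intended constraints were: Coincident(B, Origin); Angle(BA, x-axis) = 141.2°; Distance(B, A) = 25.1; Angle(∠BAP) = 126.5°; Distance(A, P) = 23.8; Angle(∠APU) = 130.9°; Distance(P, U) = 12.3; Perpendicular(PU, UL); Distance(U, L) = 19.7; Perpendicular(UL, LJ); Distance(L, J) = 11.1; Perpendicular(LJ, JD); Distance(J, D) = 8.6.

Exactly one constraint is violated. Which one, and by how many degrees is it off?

Perpendicular(LJ, JD) — off by 8.90°.

B = (0.00, 0.00) ✓; BA at 141.2° ✓; |BA| = 25.10 ✓; ∠BAP = 126.5° ✓; |AP| = 23.80 ✓; ∠APU = 130.9° ✓; |PU| = 12.30 ✓; ∠(PU, UL) = 90.00° ✓; |UL| = 19.70 ✓; ∠(UL, LJ) = 90.00° ✓; |LJ| = 11.10 ✓; ∠(LJ, JD) = 98.90° ✗; |JD| = 8.601 ✓.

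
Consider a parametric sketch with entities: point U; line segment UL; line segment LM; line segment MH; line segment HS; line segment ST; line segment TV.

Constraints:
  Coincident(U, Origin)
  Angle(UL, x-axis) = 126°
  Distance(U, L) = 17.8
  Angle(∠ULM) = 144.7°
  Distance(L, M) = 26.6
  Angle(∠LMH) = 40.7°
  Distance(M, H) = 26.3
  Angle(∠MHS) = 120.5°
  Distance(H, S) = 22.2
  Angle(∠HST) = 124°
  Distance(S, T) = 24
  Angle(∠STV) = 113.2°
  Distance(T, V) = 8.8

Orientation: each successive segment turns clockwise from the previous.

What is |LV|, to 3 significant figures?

23.2

U is at the origin; UL runs at 126.0° with length 17.8, so L = (-10.5, 14.4). ∠ULM = 144.7° gives LM at 90.7° from the x-axis; with |LM| = 26.6, M = (-10.8, 41.0). ∠LMH = 40.7° gives MH at -48.6° from the x-axis; with |MH| = 26.3, H = (6.60, 21.3). ∠MHS = 120.5° gives HS at -108° from the x-axis; with |HS| = 22.2, S = (-0.292, 0.169). ∠HST = 124.0° gives ST at -164° from the x-axis; with |ST| = 24.0, T = (-23.4, -6.41). ∠STV = 113.2° gives TV at 129° from the x-axis; with |TV| = 8.8, V = (-28.9, 0.423). Then |LV| = |V − L| = 23.2.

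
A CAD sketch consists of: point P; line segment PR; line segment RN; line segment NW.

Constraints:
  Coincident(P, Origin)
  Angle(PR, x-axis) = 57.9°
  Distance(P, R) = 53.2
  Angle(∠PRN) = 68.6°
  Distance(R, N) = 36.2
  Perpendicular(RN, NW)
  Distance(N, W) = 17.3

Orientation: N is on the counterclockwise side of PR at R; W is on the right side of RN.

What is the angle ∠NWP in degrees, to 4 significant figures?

14.10°

P is at the origin; PR runs at 57.9° with length 53.2, so R = 53.2·(cos 57.9°, sin 57.9°) = (28.27, 45.07). ∠PRN = 68.6°, so RN runs at 57.9° + (180° − 68.6°) = 169.3° from the x-axis; with |RN| = 36.2, N = R + 36.2·(cos 169.3°, sin 169.3°) = (-7.300, 51.79). RN is perpendicular to NW; with |NW| = 17.3 on the right of RN, W = N + 17.3·(0.1857, 0.9826) = (-4.088, 68.79). Then cos ∠NWP = WN·WP / (|WN||WP|), giving 14.10°.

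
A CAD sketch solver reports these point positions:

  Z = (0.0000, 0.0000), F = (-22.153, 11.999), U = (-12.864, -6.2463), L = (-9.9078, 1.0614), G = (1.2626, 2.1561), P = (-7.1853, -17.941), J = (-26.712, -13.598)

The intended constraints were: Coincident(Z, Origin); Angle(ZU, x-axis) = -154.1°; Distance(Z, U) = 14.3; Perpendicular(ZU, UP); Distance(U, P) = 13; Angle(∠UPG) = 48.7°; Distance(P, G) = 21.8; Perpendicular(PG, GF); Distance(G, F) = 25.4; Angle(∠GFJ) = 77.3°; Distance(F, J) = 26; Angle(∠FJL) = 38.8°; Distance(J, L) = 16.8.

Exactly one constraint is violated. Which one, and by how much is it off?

Distance(J, L) = 16.8 — off by 5.50.

Z = (0.00, 0.00) ✓; ZU at -154.1° ✓; |ZU| = 14.30 ✓; ∠(ZU, UP) = 90.00° ✓; |UP| = 13.00 ✓; ∠UPG = 48.70° ✓; |PG| = 21.80 ✓; ∠(PG, GF) = 90.00° ✓; |GF| = 25.40 ✓; ∠GFJ = 77.30° ✓; |FJ| = 26.00 ✓; ∠FJL = 38.80° ✓; |JL| = 22.30 ✗.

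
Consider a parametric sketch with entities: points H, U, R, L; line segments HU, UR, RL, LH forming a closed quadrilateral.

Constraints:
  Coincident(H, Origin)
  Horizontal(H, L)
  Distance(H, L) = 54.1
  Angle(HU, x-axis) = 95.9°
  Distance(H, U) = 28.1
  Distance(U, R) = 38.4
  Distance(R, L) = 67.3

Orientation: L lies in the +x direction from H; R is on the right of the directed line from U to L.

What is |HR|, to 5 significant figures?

15.580

Checks: |UR| = 38.40 ✓; |RL| = 67.30 ✓.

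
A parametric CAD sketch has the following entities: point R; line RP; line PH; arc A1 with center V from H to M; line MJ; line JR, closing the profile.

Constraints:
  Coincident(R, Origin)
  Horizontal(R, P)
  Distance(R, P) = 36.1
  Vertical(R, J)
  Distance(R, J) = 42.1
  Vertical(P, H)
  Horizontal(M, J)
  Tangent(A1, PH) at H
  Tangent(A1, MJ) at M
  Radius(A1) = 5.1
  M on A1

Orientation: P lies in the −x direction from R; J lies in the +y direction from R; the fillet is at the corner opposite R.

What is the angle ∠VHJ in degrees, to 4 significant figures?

8.041°

The virtual corner opposite R is at (-36.10, 42.10). The tangent condition forces VH to be normal to PH and since A1 is tangent to MJ there, VM ⟂ MJ, with radius 5.1, so the center V sits 5.1 in from both sides at V = (-31.00, 37.00). That places the tangent points at H = (-36.10, 37.00) on PH and M = (-31.00, 42.10) on MJ. Then cos ∠VHJ = HV·HJ / (|HV||HJ|), giving 8.041°.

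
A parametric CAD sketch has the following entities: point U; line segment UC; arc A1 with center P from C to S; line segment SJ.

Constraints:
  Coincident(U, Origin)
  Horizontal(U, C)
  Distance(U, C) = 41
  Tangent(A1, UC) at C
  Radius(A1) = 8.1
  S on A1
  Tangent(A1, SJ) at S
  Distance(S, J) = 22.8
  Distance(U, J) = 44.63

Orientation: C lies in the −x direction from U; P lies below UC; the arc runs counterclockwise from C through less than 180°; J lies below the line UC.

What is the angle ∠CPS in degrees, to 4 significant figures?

130.4°

U is at the origin; UC is horizontal with |UC| = 41.0 and C on the −x side, so C = (-41.00, 0.000). Tangency of A1 to UC means the radius PC is perpendicular to UC, so P = C + (0, -8.1) = (-41.00, -8.100). Since PS ⟂ SJ (tangency), |PJ| = √(8.1² + 22.8²) = 24.20 regardless of where S sits on A1. So J lies on both circle(U, 44.63) and circle(P, 24.20); the below-UC intersection is J = (-32.38, -30.71). S is the foot of the tangent from J: S = (-47.17, -13.35).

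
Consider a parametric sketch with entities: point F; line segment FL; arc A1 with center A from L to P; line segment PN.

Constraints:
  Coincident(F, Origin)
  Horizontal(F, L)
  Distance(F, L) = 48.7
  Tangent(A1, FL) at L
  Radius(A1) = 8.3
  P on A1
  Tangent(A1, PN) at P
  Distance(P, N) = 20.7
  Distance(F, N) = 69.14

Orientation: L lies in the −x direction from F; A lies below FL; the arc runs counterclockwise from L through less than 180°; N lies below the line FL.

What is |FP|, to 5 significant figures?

56.411

Checks: |AP| = 8.300 ✓; ∠(AP, PN) = 90.00° ✓; |PN| = 20.70 ✓; |FN| = 69.14 ✓.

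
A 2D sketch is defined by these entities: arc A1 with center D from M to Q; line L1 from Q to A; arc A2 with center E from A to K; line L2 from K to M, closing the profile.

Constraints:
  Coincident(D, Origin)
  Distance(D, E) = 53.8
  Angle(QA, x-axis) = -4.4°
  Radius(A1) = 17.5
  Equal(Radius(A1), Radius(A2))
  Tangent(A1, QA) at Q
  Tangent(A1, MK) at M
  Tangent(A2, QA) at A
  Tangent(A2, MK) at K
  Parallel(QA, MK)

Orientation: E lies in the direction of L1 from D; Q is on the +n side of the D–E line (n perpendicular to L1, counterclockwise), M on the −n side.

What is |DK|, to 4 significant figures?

56.57

The slot axis is L1's direction at -4.4°, so u = (cos -4.4°, sin -4.4°) = (0.9971, -0.07672) and n = (−sin -4.4°, cos -4.4°) = (0.07672, 0.9971). D is at the origin and E lies 53.8 along u from D, so E = 53.8·u = (53.64, -4.127). Tangency of A1 to both parallel lines with radius 17.5 puts Q and M at D ± 17.5·n: Q = (1.343, 17.45), M = (-1.343, -17.45). Equal radii place A and K the same way about E: A = E + 17.5·n = (54.98, 13.32), K = E − 17.5·n = (52.30, -21.58). Then |DK| = |K − D| = 56.57.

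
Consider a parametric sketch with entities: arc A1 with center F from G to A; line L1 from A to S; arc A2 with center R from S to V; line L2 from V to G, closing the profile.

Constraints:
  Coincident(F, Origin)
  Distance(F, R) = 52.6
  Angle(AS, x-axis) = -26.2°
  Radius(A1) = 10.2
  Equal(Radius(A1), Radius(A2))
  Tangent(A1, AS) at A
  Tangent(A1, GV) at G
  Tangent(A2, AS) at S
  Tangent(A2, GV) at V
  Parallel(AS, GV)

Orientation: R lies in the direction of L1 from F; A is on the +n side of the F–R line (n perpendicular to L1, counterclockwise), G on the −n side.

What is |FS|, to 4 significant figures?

53.58

Tangency of A1 to both parallel lines with radius 10.2 puts A and G at F ± 10.2·n: A = (4.503, 9.152), G = (-4.503, -9.152). Equal radii place S and V the same way about R: S = R + 10.2·n = (51.70, -14.07), V = R − 10.2·n = (42.69, -32.38). Then |FS| = |S − F| = 53.58.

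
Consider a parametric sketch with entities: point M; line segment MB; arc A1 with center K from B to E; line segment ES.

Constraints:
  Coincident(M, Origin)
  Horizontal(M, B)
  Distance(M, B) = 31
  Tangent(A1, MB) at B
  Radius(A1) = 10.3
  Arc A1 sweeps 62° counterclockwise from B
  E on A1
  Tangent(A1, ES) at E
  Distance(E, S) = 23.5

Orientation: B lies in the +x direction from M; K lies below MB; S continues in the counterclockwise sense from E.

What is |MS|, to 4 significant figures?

28.38

On A1, B sits at bearing 90° from K; a 62° counterclockwise sweep puts E at bearing 152°, so E = K + 10.3·(cos 152°, sin 152°) = (21.91, -5.464). The tangent condition forces KE to be normal to ES, so ES runs along (−sin 152°, cos 152°); with |ES| = 23.5, S = (10.87, -26.21). Then |MS| = |S − M| = 28.38.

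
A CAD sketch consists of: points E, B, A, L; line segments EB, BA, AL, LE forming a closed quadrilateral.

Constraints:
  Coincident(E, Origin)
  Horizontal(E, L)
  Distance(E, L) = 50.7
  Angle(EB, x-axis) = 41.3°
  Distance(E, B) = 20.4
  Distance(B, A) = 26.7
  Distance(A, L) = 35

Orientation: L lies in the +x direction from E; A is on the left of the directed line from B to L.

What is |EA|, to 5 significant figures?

47.099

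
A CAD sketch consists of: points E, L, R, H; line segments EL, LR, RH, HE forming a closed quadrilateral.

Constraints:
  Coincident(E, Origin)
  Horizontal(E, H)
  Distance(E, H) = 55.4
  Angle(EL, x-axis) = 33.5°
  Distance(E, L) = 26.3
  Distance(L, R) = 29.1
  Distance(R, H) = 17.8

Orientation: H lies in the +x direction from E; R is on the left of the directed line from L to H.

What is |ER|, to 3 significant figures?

53.7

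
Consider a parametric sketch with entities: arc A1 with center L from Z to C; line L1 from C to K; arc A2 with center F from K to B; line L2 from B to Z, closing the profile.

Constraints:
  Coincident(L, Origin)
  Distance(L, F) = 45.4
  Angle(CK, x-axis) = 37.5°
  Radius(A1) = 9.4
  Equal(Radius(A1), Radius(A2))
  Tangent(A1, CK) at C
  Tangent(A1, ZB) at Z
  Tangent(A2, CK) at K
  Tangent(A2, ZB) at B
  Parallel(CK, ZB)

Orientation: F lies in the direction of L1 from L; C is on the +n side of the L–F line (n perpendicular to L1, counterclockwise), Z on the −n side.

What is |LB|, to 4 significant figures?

46.36

Tangency of A1 to both parallel lines with radius 9.4 puts C and Z at L ± 9.4·n: C = (-5.722, 7.458), Z = (5.722, -7.458). Equal radii place K and B the same way about F: K = F + 9.4·n = (30.30, 35.10), B = F − 9.4·n = (41.74, 20.18). Then |LB| = |B − L| = 46.36.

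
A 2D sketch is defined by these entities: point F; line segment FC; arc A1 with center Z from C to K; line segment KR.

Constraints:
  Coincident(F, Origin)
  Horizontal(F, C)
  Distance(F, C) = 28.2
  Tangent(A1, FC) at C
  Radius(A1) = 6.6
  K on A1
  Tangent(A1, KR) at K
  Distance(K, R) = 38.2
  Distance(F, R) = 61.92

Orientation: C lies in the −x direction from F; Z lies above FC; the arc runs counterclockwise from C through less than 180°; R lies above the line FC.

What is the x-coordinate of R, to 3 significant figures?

-46.7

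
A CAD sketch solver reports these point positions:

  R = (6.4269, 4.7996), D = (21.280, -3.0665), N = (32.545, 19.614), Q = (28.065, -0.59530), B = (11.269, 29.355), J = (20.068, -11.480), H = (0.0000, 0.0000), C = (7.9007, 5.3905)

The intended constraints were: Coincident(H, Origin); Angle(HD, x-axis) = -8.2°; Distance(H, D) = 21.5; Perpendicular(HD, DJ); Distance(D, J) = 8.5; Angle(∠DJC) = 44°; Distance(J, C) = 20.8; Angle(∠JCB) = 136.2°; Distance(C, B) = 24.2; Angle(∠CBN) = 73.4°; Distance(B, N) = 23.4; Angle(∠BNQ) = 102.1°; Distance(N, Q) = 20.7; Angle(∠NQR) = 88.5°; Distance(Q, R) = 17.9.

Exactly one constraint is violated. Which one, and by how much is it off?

Distance(Q, R) = 17.9 — off by 4.40.

H = (0.00, 0.00) ✓; HD at -8.200° ✓; |HD| = 21.50 ✓; ∠(HD, DJ) = 90.00° ✓; |DJ| = 8.500 ✓; ∠DJC = 44.00° ✓; |JC| = 20.80 ✓; ∠JCB = 136.2° ✓; |CB| = 24.20 ✓; ∠CBN = 73.40° ✓; |BN| = 23.40 ✓; ∠BNQ = 102.1° ✓; |NQ| = 20.70 ✓; ∠NQR = 88.50° ✓; |QR| = 22.30 ✗.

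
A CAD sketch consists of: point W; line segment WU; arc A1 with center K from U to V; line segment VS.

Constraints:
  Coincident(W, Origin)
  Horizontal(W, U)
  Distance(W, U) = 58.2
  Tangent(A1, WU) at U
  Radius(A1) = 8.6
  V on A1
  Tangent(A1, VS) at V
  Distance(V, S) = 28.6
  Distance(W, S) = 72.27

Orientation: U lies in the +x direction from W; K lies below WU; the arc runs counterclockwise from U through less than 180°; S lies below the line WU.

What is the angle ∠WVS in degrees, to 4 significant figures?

126.0°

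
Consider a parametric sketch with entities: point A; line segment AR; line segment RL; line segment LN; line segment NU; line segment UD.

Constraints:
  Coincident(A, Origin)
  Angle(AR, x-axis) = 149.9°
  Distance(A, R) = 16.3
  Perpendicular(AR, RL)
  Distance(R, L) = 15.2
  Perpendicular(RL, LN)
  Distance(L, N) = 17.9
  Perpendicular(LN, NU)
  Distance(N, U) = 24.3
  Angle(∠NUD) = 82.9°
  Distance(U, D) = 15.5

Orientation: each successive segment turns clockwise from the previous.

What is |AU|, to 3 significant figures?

9.24

RL ⟂ LN, so LN runs at -30.1°; with |LN| = 17.9, N = (9.01, 12.3). The perpendicularity gives NU at right angles to LN, so NU runs at -120°; with |NU| = 24.3, U = (-3.18, -8.68). Then |AU| = |U − A| = 9.24.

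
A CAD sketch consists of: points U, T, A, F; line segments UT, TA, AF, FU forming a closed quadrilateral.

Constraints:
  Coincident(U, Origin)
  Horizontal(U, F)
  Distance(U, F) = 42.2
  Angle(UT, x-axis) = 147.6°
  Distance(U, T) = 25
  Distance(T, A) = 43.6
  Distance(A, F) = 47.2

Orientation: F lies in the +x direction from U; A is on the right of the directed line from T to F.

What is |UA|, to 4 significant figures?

23.94

Checks: UT at 147.6° ✓; |TA| = 43.60 ✓; |AF| = 47.20 ✓.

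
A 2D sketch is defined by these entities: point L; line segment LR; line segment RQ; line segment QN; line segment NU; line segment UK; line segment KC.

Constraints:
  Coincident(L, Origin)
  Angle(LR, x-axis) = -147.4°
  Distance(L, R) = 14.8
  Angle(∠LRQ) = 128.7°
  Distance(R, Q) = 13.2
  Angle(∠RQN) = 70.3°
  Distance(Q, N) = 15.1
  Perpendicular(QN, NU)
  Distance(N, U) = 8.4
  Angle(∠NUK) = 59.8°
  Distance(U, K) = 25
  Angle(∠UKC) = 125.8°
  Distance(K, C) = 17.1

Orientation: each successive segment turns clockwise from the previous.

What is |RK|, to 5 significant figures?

19.892

L is at the origin; LR runs at -147.4° with length 14.8, so R = (-12.468, -7.9738). ∠LRQ = 128.7° gives RQ at 161.30° from the x-axis; with |RQ| = 13.2, Q = (-24.971, -3.7417). ∠RQN = 70.3° gives QN at 51.600° from the x-axis; with |QN| = 15.1, N = (-15.592, 8.0921). The perpendicularity gives NU at right angles to QN, so NU runs at -38.400°; with |NU| = 8.4, U = (-9.0091, 2.8744). ∠NUK = 59.8° gives UK at -158.60° from the x-axis; with |UK| = 25.0, K = (-32.286, -6.2475). Then |RK| = |K − R| = 19.892.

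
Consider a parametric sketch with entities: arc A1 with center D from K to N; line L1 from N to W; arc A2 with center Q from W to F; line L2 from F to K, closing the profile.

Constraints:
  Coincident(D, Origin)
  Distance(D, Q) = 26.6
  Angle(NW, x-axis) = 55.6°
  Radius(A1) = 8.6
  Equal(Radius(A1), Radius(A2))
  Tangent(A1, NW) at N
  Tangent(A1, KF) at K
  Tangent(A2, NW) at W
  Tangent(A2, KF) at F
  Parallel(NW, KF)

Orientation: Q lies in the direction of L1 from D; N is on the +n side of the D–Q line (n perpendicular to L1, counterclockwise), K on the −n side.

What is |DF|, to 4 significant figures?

27.96

The slot axis is L1's direction at 55.6°, so u = (cos 55.6°, sin 55.6°) = (0.5650, 0.8251) and n = (−sin 55.6°, cos 55.6°) = (-0.8251, 0.5650). D is at the origin and Q lies 26.6 along u from D, so Q = 26.6·u = (15.03, 21.95). Tangency of A1 to both parallel lines with radius 8.6 puts N and K at D ± 8.6·n: N = (-7.096, 4.859), K = (7.096, -4.859). Equal radii place W and F the same way about Q: W = Q + 8.6·n = (7.932, 26.81), F = Q − 8.6·n = (22.12, 17.09). Then |DF| = |F − D| = 27.96.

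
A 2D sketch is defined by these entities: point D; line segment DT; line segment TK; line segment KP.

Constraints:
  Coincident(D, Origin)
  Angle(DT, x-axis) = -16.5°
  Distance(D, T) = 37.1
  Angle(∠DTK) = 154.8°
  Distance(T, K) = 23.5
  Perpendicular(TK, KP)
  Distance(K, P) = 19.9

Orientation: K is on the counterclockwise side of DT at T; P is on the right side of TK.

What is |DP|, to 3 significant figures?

67.3

D is at the origin; DT runs at -16.5° with length 37.1, so T = 37.1·(cos -16.5°, sin -16.5°) = (35.6, -10.5). ∠DTK = 154.8°, so TK runs at -16.5° + (180° − 154.8°) = 8.70° from the x-axis; with |TK| = 23.5, K = T + 23.5·(cos 8.70°, sin 8.70°) = (58.8, -6.98). TK ⟂ KP; with |KP| = 19.9 on the right of TK, P = K + 19.9·(0.151, -0.988) = (61.8, -26.7). Then |DP| = |P − D| = 67.3.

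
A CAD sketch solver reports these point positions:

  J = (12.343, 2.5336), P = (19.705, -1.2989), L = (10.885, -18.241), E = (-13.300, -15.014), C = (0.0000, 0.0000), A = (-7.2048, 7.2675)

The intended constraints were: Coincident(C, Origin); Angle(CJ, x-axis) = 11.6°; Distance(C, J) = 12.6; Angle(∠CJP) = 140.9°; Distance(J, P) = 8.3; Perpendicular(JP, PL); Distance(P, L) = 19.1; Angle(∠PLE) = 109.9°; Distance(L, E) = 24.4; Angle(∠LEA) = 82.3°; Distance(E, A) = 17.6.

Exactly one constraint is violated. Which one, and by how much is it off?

Distance(E, A) = 17.6 — off by 5.50.

C = (0.00, 0.00) ✓; CJ at 11.60° ✓; |CJ| = 12.60 ✓; ∠CJP = 140.9° ✓; |JP| = 8.300 ✓; ∠(JP, PL) = 90.00° ✓; |PL| = 19.10 ✓; ∠PLE = 109.9° ✓; |LE| = 24.40 ✓; ∠LEA = 82.30° ✓; |EA| = 23.10 ✗.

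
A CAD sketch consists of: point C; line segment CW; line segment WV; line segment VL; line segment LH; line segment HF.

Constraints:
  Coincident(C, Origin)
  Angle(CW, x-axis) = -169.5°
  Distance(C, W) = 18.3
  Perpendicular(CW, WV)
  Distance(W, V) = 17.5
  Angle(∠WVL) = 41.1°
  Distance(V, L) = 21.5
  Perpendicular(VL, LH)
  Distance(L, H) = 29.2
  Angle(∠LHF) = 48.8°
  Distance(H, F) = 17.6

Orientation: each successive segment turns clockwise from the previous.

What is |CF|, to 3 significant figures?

26.1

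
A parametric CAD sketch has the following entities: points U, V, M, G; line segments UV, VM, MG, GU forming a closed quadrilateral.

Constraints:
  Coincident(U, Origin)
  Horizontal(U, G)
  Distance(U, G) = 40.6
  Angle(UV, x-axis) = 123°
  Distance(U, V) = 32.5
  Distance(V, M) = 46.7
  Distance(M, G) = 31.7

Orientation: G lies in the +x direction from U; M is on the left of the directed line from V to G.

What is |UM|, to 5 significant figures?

41.315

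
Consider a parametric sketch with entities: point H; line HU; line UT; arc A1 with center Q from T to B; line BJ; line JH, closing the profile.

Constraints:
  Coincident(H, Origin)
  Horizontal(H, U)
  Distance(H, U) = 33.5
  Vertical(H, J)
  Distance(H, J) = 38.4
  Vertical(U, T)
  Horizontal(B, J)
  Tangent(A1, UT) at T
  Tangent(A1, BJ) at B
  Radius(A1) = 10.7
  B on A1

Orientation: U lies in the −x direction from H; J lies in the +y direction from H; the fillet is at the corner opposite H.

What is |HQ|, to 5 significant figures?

35.877

H is at the origin; H and U share the same y with |HU| = 33.5 and U on the −x side, so U = (-33.500, 0.0000). HJ is vertical with |HJ| = 38.4 and J on the +y side, so J = (0.0000, 38.400). The virtual corner opposite H is at (-33.500, 38.400). Since A1 is tangent to UT there, QT ⟂ UT and since A1 is tangent to BJ there, QB ⟂ BJ, with radius 10.7, so the center Q sits 10.7 in from both sides at Q = (-22.800, 27.700). Then |HQ| = |Q − H| = 35.877.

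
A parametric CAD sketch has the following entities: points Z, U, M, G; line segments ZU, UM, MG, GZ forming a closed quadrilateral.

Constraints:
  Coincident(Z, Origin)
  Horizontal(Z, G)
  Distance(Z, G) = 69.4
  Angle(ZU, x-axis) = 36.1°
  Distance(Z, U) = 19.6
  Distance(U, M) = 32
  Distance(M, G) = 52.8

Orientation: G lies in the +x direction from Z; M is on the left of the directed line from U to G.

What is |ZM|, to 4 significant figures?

50.78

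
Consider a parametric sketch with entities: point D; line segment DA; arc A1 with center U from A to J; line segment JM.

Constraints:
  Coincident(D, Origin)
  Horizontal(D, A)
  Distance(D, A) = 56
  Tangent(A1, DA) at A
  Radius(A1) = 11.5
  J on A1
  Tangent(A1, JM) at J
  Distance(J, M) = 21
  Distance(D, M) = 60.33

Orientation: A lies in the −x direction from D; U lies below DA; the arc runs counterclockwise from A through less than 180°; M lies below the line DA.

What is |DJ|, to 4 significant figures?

67.11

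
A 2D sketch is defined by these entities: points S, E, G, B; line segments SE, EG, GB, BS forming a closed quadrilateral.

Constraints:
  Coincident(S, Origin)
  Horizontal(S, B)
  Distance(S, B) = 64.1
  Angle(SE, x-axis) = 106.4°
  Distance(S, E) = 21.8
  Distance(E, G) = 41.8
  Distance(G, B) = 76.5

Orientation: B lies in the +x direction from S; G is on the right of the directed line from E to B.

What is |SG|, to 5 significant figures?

22.835

Checks: |EG| = 41.80 ✓; |GB| = 76.50 ✓.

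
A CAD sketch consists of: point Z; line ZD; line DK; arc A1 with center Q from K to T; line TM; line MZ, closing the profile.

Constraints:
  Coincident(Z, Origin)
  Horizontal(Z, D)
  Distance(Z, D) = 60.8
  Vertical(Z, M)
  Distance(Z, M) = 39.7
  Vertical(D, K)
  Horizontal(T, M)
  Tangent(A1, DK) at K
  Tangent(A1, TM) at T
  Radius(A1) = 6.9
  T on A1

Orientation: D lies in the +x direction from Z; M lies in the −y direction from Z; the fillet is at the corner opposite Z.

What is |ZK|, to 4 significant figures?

69.08

The virtual corner opposite Z is at (60.80, -39.70). A1 meets DK tangentially, so QK is at right angles to DK and since A1 is tangent to TM there, QT ⟂ TM, with radius 6.9, so the center Q sits 6.9 in from both sides at Q = (53.90, -32.80). That places the tangent points at K = (60.80, -32.80) on DK and T = (53.90, -39.70) on TM. Then |ZK| = |K − Z| = 69.08.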